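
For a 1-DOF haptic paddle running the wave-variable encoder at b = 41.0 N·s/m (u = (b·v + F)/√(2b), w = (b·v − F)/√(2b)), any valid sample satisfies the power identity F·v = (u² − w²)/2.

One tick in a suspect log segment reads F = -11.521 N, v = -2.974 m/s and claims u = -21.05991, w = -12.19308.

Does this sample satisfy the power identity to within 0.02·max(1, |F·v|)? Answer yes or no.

F·v = (-11.521)×(-2.974) = 34.2635 W.
(u² − w²)/2 = (443.5198 − 148.6712)/2 = 147.4243 W.
|Δ| = 113.1609;  2% of max(1, |F·v|) = 0.6853.

no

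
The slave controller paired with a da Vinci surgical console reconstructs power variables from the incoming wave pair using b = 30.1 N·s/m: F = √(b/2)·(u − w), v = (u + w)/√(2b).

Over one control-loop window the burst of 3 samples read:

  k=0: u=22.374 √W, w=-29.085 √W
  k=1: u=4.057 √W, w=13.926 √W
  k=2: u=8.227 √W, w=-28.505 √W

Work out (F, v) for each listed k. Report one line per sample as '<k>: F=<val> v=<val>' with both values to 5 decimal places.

0: F=199.63174 v=-0.86495
1: F=-38.28612 v=2.31774
2: F=142.49933 v=-2.61353

k=0: u−w=51.45900, u+w=-6.71100; √(b/2)=3.87943, √(2b)=7.75887; F=3.87943×51.459=199.63174, v=-6.71100/7.75887=-0.86495
k=1: u−w=-9.86900, u+w=17.98300; √(b/2)=3.87943, √(2b)=7.75887; F=3.87943×(-9.869)=-38.28612, v=17.98300/7.75887=2.31774
k=2: u−w=36.73200, u+w=-20.27800; √(b/2)=3.87943, √(2b)=7.75887; F=3.87943×36.732=142.49933, v=-20.27800/7.75887=-2.61353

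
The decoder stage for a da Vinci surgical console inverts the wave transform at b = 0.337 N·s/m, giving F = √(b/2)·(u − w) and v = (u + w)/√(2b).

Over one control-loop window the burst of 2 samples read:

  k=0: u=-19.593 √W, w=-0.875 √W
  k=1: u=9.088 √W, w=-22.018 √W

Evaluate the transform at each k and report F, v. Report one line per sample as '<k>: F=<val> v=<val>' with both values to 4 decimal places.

0: F=-7.6835 v=-24.9313
1: F=12.7686 v=-15.7496

k=0: u−w=-18.7180, u+w=-20.4680; √(b/2)=0.4105, √(2b)=0.8210; F=0.4105×(-18.718)=-7.6835, v=-20.4680/0.8210=-24.9313
k=1: u−w=31.1060, u+w=-12.9300; √(b/2)=0.4105, √(2b)=0.8210; F=0.4105×31.106=12.7686, v=-12.9300/0.8210=-15.7496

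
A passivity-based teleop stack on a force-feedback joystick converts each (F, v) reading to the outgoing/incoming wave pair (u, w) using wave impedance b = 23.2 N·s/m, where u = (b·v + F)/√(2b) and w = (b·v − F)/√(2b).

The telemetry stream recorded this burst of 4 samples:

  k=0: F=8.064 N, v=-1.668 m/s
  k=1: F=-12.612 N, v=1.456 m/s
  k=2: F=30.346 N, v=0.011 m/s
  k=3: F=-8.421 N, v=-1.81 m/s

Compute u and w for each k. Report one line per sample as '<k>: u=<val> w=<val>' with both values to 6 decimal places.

k=0: b·v=23.2×(-1.668)=-38.697600; √(2b)=6.811755; u=(-38.697600+8.064)/6.811755=-4.497167, w=(-38.697600−8.064)/6.811755=-6.864839
k=1: b·v=23.2×1.456=33.779200; √(2b)=6.811755; u=(33.779200+(-12.612))/6.811755=3.107452, w=(33.779200−(-12.612))/6.811755=6.810463
k=2: b·v=23.2×0.011=0.255200; √(2b)=6.811755; u=(0.255200+30.346)/6.811755=4.492411, w=(0.255200−30.346)/6.811755=-4.417482
k=3: b·v=23.2×(-1.81)=-41.992000; √(2b)=6.811755; u=(-41.992000+(-8.421))/6.811755=-7.400883, w=(-41.992000−(-8.421))/6.811755=-4.928392

0: u=-4.497167 w=-6.864839
1: u=3.107452 w=6.810463
2: u=4.492411 w=-4.417482
3: u=-7.400883 w=-4.928392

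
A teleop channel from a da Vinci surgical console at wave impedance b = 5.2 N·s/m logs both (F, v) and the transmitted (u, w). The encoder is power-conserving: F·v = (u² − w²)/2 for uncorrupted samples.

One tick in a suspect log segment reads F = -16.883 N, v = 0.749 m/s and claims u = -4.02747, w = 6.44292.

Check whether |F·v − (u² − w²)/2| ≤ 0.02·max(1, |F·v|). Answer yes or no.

yes

F·v = (-16.883)×0.749 = -12.6454 W.
(u² − w²)/2 = (16.2205 − 41.5112)/2 = -12.6454 W.
|Δ| = 0.0000;  2% of max(1, |F·v|) = 0.2529.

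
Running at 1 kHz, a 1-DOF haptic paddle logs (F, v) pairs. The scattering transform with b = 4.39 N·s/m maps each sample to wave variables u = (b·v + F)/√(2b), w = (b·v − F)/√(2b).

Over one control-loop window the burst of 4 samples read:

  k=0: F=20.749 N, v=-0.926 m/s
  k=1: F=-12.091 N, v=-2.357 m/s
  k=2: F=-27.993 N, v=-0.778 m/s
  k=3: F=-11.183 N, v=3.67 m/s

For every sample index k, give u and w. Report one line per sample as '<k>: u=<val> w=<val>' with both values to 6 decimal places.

k=0: b·v=4.39×(-0.926)=-4.065140; √(2b)=2.963106; u=(-4.065140+20.749)/2.963106=5.630530, w=(-4.065140−20.749)/2.963106=-8.374367
k=1: b·v=4.39×(-2.357)=-10.347230; √(2b)=2.963106; u=(-10.347230+(-12.091))/2.963106=-7.572536, w=(-10.347230−(-12.091))/2.963106=0.588494
k=2: b·v=4.39×(-0.778)=-3.415420; √(2b)=2.963106; u=(-3.415420+(-27.993))/2.963106=-10.599828, w=(-3.415420−(-27.993))/2.963106=8.294531
k=3: b·v=4.39×3.67=16.111300; √(2b)=2.963106; u=(16.111300+(-11.183))/2.963106=1.663221, w=(16.111300−(-11.183))/2.963106=9.211380

0: u=5.630530 w=-8.374367
1: u=-7.572536 w=0.588494
2: u=-10.599828 w=8.294531
3: u=1.663221 w=9.211380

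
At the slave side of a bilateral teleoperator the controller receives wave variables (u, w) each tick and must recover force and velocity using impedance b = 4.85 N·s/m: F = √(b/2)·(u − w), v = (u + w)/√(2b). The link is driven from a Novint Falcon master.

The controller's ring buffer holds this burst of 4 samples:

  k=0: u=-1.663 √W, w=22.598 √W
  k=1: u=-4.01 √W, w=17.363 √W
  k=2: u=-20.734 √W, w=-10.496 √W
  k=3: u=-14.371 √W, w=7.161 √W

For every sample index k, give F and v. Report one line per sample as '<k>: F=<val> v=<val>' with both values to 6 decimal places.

0: F=-37.780228 v=6.721823
1: F=-33.282915 v=4.287390
2: F=-15.943035 v=-10.027349
3: F=-33.530516 v=-2.314991

k=0: u−w=-24.261000, u+w=20.935000; √(b/2)=1.557241, √(2b)=3.114482; F=1.557241×(-24.261)=-37.780228, v=20.935000/3.114482=6.721823
k=1: u−w=-21.373000, u+w=13.353000; √(b/2)=1.557241, √(2b)=3.114482; F=1.557241×(-21.373)=-33.282915, v=13.353000/3.114482=4.287390
k=2: u−w=-10.238000, u+w=-31.230000; √(b/2)=1.557241, √(2b)=3.114482; F=1.557241×(-10.238)=-15.943035, v=-31.230000/3.114482=-10.027349
k=3: u−w=-21.532000, u+w=-7.210000; √(b/2)=1.557241, √(2b)=3.114482; F=1.557241×(-21.532)=-33.530516, v=-7.210000/3.114482=-2.314991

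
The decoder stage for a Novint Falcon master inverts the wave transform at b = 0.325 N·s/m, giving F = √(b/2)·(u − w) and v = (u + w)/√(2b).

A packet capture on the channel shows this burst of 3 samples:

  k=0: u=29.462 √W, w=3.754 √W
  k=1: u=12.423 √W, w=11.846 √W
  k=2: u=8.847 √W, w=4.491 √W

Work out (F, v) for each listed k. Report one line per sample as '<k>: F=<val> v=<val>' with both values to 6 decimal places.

0: F=10.363226 v=41.199377
1: F=0.232596 v=30.101990
2: F=1.755960 v=16.543753

k=0: u−w=25.708000, u+w=33.216000; √(b/2)=0.403113, √(2b)=0.806226; F=0.403113×25.708=10.363226, v=33.216000/0.806226=41.199377
k=1: u−w=0.577000, u+w=24.269000; √(b/2)=0.403113, √(2b)=0.806226; F=0.403113×0.577=0.232596, v=24.269000/0.806226=30.101990
k=2: u−w=4.356000, u+w=13.338000; √(b/2)=0.403113, √(2b)=0.806226; F=0.403113×4.356=1.755960, v=13.338000/0.806226=16.543753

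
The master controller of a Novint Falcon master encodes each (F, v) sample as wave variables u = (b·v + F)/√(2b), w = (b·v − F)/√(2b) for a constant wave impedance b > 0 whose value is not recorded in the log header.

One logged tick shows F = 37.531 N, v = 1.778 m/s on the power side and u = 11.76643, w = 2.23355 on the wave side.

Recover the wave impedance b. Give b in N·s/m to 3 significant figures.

u + w = 14.0000;  u + w = √(2b)·v, so √(2b) = 14.0000/1.778 = 7.8740.
b = (√(2b))²/2 = 61.9999/2 = 31.0000.
(Check via u − w = 2F/√(2b): u − w = 9.5329, 2F/√(2b) = 9.5329.)

b = 31 N·s/m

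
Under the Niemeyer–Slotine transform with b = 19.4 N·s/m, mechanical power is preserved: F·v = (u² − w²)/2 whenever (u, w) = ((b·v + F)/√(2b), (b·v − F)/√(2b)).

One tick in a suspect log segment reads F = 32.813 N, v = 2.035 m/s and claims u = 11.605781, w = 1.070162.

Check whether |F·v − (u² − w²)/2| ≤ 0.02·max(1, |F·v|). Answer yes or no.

F·v = 32.813×2.035 = 66.774455 W.
(u² − w²)/2 = (134.694153 − 1.145247)/2 = 66.774453 W.
|Δ| = 0.000002;  2% of max(1, |F·v|) = 1.335489.

yes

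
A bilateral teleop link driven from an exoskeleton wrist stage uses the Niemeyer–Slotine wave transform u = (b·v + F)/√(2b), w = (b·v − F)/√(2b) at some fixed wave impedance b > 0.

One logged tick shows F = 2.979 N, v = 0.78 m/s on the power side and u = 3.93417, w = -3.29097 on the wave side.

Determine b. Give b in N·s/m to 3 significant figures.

u + w = 0.6432;  u + w = √(2b)·v, so √(2b) = 0.6432/0.78 = 0.8246.
b = (√(2b))²/2 = 0.6800/2 = 0.3400.
(Check via u − w = 2F/√(2b): u − w = 7.2251, 2F/√(2b) = 7.2252.)

b = 0.34 N·s/m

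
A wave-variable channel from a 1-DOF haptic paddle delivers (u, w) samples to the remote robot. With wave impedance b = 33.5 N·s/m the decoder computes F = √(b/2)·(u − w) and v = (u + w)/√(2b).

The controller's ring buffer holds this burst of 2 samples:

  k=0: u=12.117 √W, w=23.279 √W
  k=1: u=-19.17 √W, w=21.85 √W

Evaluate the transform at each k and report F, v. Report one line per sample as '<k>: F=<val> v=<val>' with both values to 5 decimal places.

k=0: u−w=-11.16200, u+w=35.39600; √(b/2)=4.09268, √(2b)=8.18535; F=4.09268×(-11.162)=-45.68245, v=35.39600/8.18535=4.32431
k=1: u−w=-41.02000, u+w=2.68000; √(b/2)=4.09268, √(2b)=8.18535; F=4.09268×(-41.02)=-167.88159, v=2.68000/8.18535=0.32741

0: F=-45.68245 v=4.32431
1: F=-167.88159 v=0.32741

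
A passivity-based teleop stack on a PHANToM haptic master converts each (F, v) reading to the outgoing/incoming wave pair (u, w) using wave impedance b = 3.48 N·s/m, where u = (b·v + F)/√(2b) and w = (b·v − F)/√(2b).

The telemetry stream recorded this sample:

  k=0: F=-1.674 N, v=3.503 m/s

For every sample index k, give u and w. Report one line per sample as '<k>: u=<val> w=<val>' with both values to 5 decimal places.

0: u=3.98625 w=5.25530

k=0: b·v=3.48×3.503=12.19044; √(2b)=2.63818; u=(12.19044+(-1.674))/2.63818=3.98625, w=(12.19044−(-1.674))/2.63818=5.25530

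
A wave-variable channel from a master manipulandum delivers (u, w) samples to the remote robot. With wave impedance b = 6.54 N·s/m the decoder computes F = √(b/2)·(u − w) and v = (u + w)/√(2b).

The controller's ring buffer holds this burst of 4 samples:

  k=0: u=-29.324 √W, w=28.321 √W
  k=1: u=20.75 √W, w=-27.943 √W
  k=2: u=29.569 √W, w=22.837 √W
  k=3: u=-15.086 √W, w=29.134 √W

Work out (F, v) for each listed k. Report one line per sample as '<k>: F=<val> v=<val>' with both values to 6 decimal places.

0: F=-104.240268 v=-0.277330
1: F=88.052240 v=-1.988869
2: F=12.173571 v=14.490292
3: F=-79.963651 v=3.884281

k=0: u−w=-57.645000, u+w=-1.003000; √(b/2)=1.808314, √(2b)=3.616628; F=1.808314×(-57.645)=-104.240268, v=-1.003000/3.616628=-0.277330
k=1: u−w=48.693000, u+w=-7.193000; √(b/2)=1.808314, √(2b)=3.616628; F=1.808314×48.693=88.052240, v=-7.193000/3.616628=-1.988869
k=2: u−w=6.732000, u+w=52.406000; √(b/2)=1.808314, √(2b)=3.616628; F=1.808314×6.732=12.173571, v=52.406000/3.616628=14.490292
k=3: u−w=-44.220000, u+w=14.048000; √(b/2)=1.808314, √(2b)=3.616628; F=1.808314×(-44.22)=-79.963651, v=14.048000/3.616628=3.884281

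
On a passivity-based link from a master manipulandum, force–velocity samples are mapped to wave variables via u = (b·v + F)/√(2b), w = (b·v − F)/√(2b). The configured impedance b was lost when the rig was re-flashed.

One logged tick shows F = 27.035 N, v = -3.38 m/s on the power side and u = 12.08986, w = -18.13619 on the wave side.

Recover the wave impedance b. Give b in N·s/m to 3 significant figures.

b = 1.6 N·s/m

u + w = -6.04633;  u + w = √(2b)·v, so √(2b) = -6.04633/(-3.38) = 1.78886.
b = (√(2b))²/2 = 3.20000/2 = 1.60000.
(Check via u − w = 2F/√(2b): u − w = 30.22605, 2F/√(2b) = 30.22604.)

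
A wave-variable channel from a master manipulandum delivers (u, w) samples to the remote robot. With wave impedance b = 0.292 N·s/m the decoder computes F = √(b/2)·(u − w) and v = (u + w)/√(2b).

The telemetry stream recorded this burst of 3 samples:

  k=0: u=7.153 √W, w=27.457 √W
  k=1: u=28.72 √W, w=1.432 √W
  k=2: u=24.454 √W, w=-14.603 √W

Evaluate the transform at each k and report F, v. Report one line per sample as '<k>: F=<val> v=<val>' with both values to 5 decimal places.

k=0: u−w=-20.30400, u+w=34.61000; √(b/2)=0.38210, √(2b)=0.76420; F=0.38210×(-20.304)=-7.75815, v=34.61000/0.76420=45.28925
k=1: u−w=27.28800, u+w=30.15200; √(b/2)=0.38210, √(2b)=0.76420; F=0.38210×27.288=10.42673, v=30.15200/0.76420=39.45570
k=2: u−w=39.05700, u+w=9.85100; √(b/2)=0.38210, √(2b)=0.76420; F=0.38210×39.057=14.92366, v=9.85100/0.76420=12.89062

0: F=-7.75815 v=45.28925
1: F=10.42673 v=39.45570
2: F=14.92366 v=12.89062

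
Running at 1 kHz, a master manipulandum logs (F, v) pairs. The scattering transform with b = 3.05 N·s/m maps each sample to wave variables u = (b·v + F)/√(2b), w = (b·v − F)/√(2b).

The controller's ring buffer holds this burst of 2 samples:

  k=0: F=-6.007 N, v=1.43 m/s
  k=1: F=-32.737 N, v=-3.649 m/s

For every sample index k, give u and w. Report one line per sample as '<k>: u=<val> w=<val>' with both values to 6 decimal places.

0: u=-0.666243 w=4.198083
1: u=-17.761006 w=8.748641

k=0: b·v=3.05×1.43=4.361500; √(2b)=2.469818; u=(4.361500+(-6.007))/2.469818=-0.666243, w=(4.361500−(-6.007))/2.469818=4.198083
k=1: b·v=3.05×(-3.649)=-11.129450; √(2b)=2.469818; u=(-11.129450+(-32.737))/2.469818=-17.761006, w=(-11.129450−(-32.737))/2.469818=8.748641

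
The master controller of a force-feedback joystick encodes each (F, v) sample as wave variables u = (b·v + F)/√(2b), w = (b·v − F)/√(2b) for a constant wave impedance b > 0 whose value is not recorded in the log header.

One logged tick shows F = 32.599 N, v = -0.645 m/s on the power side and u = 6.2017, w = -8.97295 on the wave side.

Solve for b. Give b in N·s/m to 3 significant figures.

b = 9.23 N·s/m

u + w = -2.77125;  u + w = √(2b)·v, so √(2b) = -2.77125/(-0.645) = 4.29651.
b = (√(2b))²/2 = 18.46001/2 = 9.23001.
(Check via u − w = 2F/√(2b): u − w = 15.17465, 2F/√(2b) = 15.17464.)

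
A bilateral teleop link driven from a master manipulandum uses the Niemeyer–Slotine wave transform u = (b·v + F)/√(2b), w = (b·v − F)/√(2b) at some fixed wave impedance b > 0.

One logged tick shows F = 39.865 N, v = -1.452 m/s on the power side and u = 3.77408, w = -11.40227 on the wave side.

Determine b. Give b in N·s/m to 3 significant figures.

b = 13.8 N·s/m

u + w = -7.62819;  u + w = √(2b)·v, so √(2b) = -7.62819/(-1.452) = 5.25357.
b = (√(2b))²/2 = 27.60004/2 = 13.80002.
(Check via u − w = 2F/√(2b): u − w = 15.17635, 2F/√(2b) = 15.17633.)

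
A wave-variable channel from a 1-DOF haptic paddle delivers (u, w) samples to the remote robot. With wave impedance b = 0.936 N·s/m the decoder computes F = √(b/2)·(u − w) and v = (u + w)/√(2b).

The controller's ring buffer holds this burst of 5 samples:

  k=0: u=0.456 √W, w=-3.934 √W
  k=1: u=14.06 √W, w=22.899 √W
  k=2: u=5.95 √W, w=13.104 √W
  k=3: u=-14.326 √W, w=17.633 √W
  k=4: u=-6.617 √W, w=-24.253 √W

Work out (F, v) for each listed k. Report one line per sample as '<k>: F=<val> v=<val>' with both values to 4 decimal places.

0: F=3.0032 v=-2.5420
1: F=-6.0468 v=27.0127
2: F=-4.8941 v=13.9262
3: F=-21.8633 v=2.4170
4: F=12.0649 v=-22.5623

k=0: u−w=4.3900, u+w=-3.4780; √(b/2)=0.6841, √(2b)=1.3682; F=0.6841×4.39=3.0032, v=-3.4780/1.3682=-2.5420
k=1: u−w=-8.8390, u+w=36.9590; √(b/2)=0.6841, √(2b)=1.3682; F=0.6841×(-8.839)=-6.0468, v=36.9590/1.3682=27.0127
k=2: u−w=-7.1540, u+w=19.0540; √(b/2)=0.6841, √(2b)=1.3682; F=0.6841×(-7.154)=-4.8941, v=19.0540/1.3682=13.9262
k=3: u−w=-31.9590, u+w=3.3070; √(b/2)=0.6841, √(2b)=1.3682; F=0.6841×(-31.959)=-21.8633, v=3.3070/1.3682=2.4170
k=4: u−w=17.6360, u+w=-30.8700; √(b/2)=0.6841, √(2b)=1.3682; F=0.6841×17.636=12.0649, v=-30.8700/1.3682=-22.5623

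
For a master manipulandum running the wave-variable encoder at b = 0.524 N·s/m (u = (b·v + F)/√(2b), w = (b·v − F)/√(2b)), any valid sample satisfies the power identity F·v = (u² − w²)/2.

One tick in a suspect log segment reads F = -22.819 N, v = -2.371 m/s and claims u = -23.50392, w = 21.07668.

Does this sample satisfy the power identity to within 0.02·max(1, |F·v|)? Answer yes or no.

F·v = (-22.819)×(-2.371) = 54.1038 W.
(u² − w²)/2 = (552.4343 − 444.2264)/2 = 54.1039 W.
|Δ| = 0.0001;  2% of max(1, |F·v|) = 1.0821.

yes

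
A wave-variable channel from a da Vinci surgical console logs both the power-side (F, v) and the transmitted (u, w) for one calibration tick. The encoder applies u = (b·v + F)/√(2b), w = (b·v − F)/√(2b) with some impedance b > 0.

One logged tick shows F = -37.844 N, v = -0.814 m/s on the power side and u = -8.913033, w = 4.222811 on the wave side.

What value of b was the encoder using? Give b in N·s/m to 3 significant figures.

u + w = -4.690222;  u + w = √(2b)·v, so √(2b) = -4.690222/(-0.814) = 5.761943.
b = (√(2b))²/2 = 33.199993/2 = 16.599996.
(Check via u − w = 2F/√(2b): u − w = -13.135844, 2F/√(2b) = -13.135846.)

b = 16.6 N·s/m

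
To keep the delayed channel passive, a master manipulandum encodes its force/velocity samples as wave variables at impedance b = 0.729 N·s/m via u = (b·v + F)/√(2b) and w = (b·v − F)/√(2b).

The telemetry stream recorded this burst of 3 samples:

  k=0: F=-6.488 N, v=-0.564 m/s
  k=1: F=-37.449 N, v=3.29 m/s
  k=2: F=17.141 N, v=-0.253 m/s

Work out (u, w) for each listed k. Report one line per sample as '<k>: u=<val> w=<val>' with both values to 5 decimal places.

0: u=-5.71370 w=5.03268
1: u=-29.02796 w=33.00056
2: u=14.04297 w=-14.34846

k=0: b·v=0.729×(-0.564)=-0.41116; √(2b)=1.20748; u=(-0.41116+(-6.488))/1.20748=-5.71370, w=(-0.41116−(-6.488))/1.20748=5.03268
k=1: b·v=0.729×3.29=2.39841; √(2b)=1.20748; u=(2.39841+(-37.449))/1.20748=-29.02796, w=(2.39841−(-37.449))/1.20748=33.00056
k=2: b·v=0.729×(-0.253)=-0.18444; √(2b)=1.20748; u=(-0.18444+17.141)/1.20748=14.04297, w=(-0.18444−17.141)/1.20748=-14.34846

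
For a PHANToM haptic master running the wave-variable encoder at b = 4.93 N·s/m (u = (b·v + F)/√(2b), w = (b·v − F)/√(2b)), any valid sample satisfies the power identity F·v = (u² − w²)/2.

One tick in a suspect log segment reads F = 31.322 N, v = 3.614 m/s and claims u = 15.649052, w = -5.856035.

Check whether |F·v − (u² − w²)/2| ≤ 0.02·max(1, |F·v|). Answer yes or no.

no

F·v = 31.322×3.614 = 113.197708 W.
(u² − w²)/2 = (244.892828 − 34.293146)/2 = 105.299841 W.
|Δ| = 7.897867;  2% of max(1, |F·v|) = 2.263954.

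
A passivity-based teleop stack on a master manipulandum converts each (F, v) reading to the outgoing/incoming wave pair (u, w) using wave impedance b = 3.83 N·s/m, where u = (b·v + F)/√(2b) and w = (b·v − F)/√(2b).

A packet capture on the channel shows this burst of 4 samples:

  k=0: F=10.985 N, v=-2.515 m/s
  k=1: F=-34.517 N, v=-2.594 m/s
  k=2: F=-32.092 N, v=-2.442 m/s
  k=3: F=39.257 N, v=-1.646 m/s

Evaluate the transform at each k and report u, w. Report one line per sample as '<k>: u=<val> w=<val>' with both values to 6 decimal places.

k=0: b·v=3.83×(-2.515)=-9.632450; √(2b)=2.767671; u=(-9.632450+10.985)/2.767671=0.488696, w=(-9.632450−10.985)/2.767671=-7.449387
k=1: b·v=3.83×(-2.594)=-9.935020; √(2b)=2.767671; u=(-9.935020+(-34.517))/2.767671=-16.061168, w=(-9.935020−(-34.517))/2.767671=8.881830
k=2: b·v=3.83×(-2.442)=-9.352860; √(2b)=2.767671; u=(-9.352860+(-32.092))/2.767671=-14.974637, w=(-9.352860−(-32.092))/2.767671=8.215985
k=3: b·v=3.83×(-1.646)=-6.304180; √(2b)=2.767671; u=(-6.304180+39.257)/2.767671=11.906338, w=(-6.304180−39.257)/2.767671=-16.461923

0: u=0.488696 w=-7.449387
1: u=-16.061168 w=8.881830
2: u=-14.974637 w=8.215985
3: u=11.906338 w=-16.461923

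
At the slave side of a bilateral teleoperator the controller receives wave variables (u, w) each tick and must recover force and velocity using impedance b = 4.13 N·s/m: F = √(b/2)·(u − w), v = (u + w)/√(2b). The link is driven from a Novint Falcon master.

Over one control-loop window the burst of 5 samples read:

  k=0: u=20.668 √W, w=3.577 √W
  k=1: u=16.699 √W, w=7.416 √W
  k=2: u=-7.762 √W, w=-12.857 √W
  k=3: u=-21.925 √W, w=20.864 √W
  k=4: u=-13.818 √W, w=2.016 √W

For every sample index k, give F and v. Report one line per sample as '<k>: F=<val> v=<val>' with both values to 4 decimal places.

k=0: u−w=17.0910, u+w=24.2450; √(b/2)=1.4370, √(2b)=2.8740; F=1.4370×17.091=24.5600, v=24.2450/2.8740=8.4359
k=1: u−w=9.2830, u+w=24.1150; √(b/2)=1.4370, √(2b)=2.8740; F=1.4370×9.283=13.3398, v=24.1150/2.8740=8.3907
k=2: u−w=5.0950, u+w=-20.6190; √(b/2)=1.4370, √(2b)=2.8740; F=1.4370×5.095=7.3216, v=-20.6190/2.8740=-7.1743
k=3: u−w=-42.7890, u+w=-1.0610; √(b/2)=1.4370, √(2b)=2.8740; F=1.4370×(-42.789)=-61.4883, v=-1.0610/2.8740=-0.3692
k=4: u−w=-15.8340, u+w=-11.8020; √(b/2)=1.4370, √(2b)=2.8740; F=1.4370×(-15.834)=-22.7536, v=-11.8020/2.8740=-4.1064

0: F=24.5600 v=8.4359
1: F=13.3398 v=8.3907
2: F=7.3216 v=-7.1743
3: F=-61.4883 v=-0.3692
4: F=-22.7536 v=-4.1064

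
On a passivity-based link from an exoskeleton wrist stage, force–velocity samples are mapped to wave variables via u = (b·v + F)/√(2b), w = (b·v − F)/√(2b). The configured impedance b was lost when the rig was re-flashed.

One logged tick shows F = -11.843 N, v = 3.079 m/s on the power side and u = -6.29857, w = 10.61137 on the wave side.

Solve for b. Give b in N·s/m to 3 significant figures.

u + w = 4.3128;  u + w = √(2b)·v, so √(2b) = 4.3128/3.079 = 1.4007.
b = (√(2b))²/2 = 1.9620/2 = 0.9810.
(Check via u − w = 2F/√(2b): u − w = -16.9099, 2F/√(2b) = -16.9099.)

b = 0.981 N·s/m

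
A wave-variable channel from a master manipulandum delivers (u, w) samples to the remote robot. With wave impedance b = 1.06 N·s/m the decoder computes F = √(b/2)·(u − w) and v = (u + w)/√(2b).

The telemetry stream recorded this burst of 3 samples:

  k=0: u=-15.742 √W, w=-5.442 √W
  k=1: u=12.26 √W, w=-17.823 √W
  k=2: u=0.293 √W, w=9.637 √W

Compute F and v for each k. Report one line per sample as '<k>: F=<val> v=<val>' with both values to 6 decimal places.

0: F=-7.498513 v=-14.549231
1: F=21.900755 v=-3.820684
2: F=-6.802535 v=6.819952

k=0: u−w=-10.300000, u+w=-21.184000; √(b/2)=0.728011, √(2b)=1.456022; F=0.728011×(-10.3)=-7.498513, v=-21.184000/1.456022=-14.549231
k=1: u−w=30.083000, u+w=-5.563000; √(b/2)=0.728011, √(2b)=1.456022; F=0.728011×30.083=21.900755, v=-5.563000/1.456022=-3.820684
k=2: u−w=-9.344000, u+w=9.930000; √(b/2)=0.728011, √(2b)=1.456022; F=0.728011×(-9.344)=-6.802535, v=9.930000/1.456022=6.819952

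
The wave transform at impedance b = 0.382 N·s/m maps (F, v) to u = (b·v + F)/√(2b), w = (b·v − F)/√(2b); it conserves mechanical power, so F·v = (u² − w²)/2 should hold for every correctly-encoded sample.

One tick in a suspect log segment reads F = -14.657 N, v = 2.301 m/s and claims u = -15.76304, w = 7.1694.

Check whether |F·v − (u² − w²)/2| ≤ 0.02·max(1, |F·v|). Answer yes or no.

no

F·v = (-14.657)×2.301 = -33.7258 W.
(u² − w²)/2 = (248.4734 − 51.4003)/2 = 98.5366 W.
|Δ| = 132.2623;  2% of max(1, |F·v|) = 0.6745.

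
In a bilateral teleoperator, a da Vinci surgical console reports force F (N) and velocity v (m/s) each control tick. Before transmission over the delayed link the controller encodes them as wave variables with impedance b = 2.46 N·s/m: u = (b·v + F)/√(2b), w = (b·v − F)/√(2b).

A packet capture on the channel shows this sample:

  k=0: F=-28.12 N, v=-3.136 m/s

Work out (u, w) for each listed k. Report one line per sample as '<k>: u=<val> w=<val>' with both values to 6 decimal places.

k=0: b·v=2.46×(-3.136)=-7.714560; √(2b)=2.218107; u=(-7.714560+(-28.12))/2.218107=-16.155467, w=(-7.714560−(-28.12))/2.218107=9.199483

0: u=-16.155467 w=9.199483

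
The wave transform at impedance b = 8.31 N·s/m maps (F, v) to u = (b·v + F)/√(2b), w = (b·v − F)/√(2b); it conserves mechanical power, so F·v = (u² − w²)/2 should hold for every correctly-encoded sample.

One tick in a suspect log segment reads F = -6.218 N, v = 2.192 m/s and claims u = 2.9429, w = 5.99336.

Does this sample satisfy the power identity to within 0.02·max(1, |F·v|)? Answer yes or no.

yes

F·v = (-6.218)×2.192 = -13.6299 W.
(u² − w²)/2 = (8.6607 − 35.9204)/2 = -13.6299 W.
|Δ| = 0.0000;  2% of max(1, |F·v|) = 0.2726.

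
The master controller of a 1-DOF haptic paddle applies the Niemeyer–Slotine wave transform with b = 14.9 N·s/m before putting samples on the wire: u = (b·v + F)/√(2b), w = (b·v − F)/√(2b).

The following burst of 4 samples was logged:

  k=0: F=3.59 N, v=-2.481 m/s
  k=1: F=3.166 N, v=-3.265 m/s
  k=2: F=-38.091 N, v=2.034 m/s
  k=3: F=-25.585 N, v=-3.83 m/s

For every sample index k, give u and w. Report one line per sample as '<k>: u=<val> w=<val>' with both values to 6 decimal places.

0: u=-6.114175 w=-7.429449
1: u=-8.331749 w=-9.491682
2: u=-1.425992 w=12.529471
3: u=-15.140675 w=-5.767056

k=0: b·v=14.9×(-2.481)=-36.966900; √(2b)=5.458938; u=(-36.966900+3.59)/5.458938=-6.114175, w=(-36.966900−3.59)/5.458938=-7.429449
k=1: b·v=14.9×(-3.265)=-48.648500; √(2b)=5.458938; u=(-48.648500+3.166)/5.458938=-8.331749, w=(-48.648500−3.166)/5.458938=-9.491682
k=2: b·v=14.9×2.034=30.306600; √(2b)=5.458938; u=(30.306600+(-38.091))/5.458938=-1.425992, w=(30.306600−(-38.091))/5.458938=12.529471
k=3: b·v=14.9×(-3.83)=-57.067000; √(2b)=5.458938; u=(-57.067000+(-25.585))/5.458938=-15.140675, w=(-57.067000−(-25.585))/5.458938=-5.767056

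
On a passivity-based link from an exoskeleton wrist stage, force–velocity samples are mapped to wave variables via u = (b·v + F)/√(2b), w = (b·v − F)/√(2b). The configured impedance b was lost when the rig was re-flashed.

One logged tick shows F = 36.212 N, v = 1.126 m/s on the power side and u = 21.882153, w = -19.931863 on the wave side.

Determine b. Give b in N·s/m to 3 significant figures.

u + w = 1.950290;  u + w = √(2b)·v, so √(2b) = 1.950290/1.126 = 1.732052.
b = (√(2b))²/2 = 3.000002/2 = 1.500001.
(Check via u − w = 2F/√(2b): u − w = 41.814016, 2F/√(2b) = 41.813999.)

b = 1.5 N·s/m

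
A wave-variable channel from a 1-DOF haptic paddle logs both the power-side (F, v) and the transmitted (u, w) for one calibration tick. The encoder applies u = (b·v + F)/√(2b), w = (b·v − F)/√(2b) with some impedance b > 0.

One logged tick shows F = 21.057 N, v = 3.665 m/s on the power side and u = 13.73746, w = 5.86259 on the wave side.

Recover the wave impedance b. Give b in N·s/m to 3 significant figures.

b = 14.3 N·s/m

u + w = 19.6000;  u + w = √(2b)·v, so √(2b) = 19.6000/3.665 = 5.3479.
b = (√(2b))²/2 = 28.6000/2 = 14.3000.
(Check via u − w = 2F/√(2b): u − w = 7.8749, 2F/√(2b) = 7.8749.)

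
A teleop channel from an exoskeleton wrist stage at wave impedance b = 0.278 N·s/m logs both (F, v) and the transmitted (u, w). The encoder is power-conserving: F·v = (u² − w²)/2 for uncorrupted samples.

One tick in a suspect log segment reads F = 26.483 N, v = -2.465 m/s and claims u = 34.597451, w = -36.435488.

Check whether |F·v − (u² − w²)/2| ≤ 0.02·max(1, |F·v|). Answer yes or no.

F·v = 26.483×(-2.465) = -65.280595 W.
(u² − w²)/2 = (1196.983616 − 1327.544786)/2 = -65.280585 W.
|Δ| = 0.000010;  2% of max(1, |F·v|) = 1.305612.

yes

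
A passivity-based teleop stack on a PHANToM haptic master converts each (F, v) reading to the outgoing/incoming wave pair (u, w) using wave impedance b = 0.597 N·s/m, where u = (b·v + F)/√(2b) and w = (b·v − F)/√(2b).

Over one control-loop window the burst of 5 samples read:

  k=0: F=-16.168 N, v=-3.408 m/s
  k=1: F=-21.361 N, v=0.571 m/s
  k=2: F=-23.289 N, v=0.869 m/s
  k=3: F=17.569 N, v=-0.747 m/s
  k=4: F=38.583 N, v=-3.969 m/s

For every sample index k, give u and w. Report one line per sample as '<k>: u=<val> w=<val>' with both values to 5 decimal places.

0: u=-16.65830 w=12.93437
1: u=-19.23680 w=19.86074
2: u=-20.83842 w=21.78798
3: u=15.67035 w=-16.48660
4: u=33.14121 w=-37.47815

k=0: b·v=0.597×(-3.408)=-2.03458; √(2b)=1.09270; u=(-2.03458+(-16.168))/1.09270=-16.65830, w=(-2.03458−(-16.168))/1.09270=12.93437
k=1: b·v=0.597×0.571=0.34089; √(2b)=1.09270; u=(0.34089+(-21.361))/1.09270=-19.23680, w=(0.34089−(-21.361))/1.09270=19.86074
k=2: b·v=0.597×0.869=0.51879; √(2b)=1.09270; u=(0.51879+(-23.289))/1.09270=-20.83842, w=(0.51879−(-23.289))/1.09270=21.78798
k=3: b·v=0.597×(-0.747)=-0.44596; √(2b)=1.09270; u=(-0.44596+17.569)/1.09270=15.67035, w=(-0.44596−17.569)/1.09270=-16.48660
k=4: b·v=0.597×(-3.969)=-2.36949; √(2b)=1.09270; u=(-2.36949+38.583)/1.09270=33.14121, w=(-2.36949−38.583)/1.09270=-37.47815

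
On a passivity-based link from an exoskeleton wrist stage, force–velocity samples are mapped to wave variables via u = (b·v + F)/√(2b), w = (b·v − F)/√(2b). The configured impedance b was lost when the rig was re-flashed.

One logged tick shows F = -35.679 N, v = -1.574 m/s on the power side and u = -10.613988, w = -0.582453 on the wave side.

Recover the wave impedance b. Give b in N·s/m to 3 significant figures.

b = 25.3 N·s/m

u + w = -11.196441;  u + w = √(2b)·v, so √(2b) = -11.196441/(-1.574) = 7.113368.
b = (√(2b))²/2 = 50.600002/2 = 25.300001.
(Check via u − w = 2F/√(2b): u − w = -10.031535, 2F/√(2b) = -10.031535.)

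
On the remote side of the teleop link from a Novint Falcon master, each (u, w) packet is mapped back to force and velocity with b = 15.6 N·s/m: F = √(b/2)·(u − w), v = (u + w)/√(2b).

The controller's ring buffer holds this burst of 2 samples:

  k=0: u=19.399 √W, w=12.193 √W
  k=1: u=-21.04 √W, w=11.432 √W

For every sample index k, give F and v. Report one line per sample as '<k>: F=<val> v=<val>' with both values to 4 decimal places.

k=0: u−w=7.2060, u+w=31.5920; √(b/2)=2.7928, √(2b)=5.5857; F=2.7928×7.206=20.1253, v=31.5920/5.5857=5.6559
k=1: u−w=-32.4720, u+w=-9.6080; √(b/2)=2.7928, √(2b)=5.5857; F=2.7928×(-32.472)=-90.6894, v=-9.6080/5.5857=-1.7201

0: F=20.1253 v=5.6559
1: F=-90.6894 v=-1.7201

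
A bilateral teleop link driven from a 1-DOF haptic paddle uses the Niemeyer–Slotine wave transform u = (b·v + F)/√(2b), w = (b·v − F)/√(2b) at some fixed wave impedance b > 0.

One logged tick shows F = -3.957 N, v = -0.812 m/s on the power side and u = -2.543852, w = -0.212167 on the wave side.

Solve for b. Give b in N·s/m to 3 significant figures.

b = 5.76 N·s/m

u + w = -2.756019;  u + w = √(2b)·v, so √(2b) = -2.756019/(-0.812) = 3.394112.
b = (√(2b))²/2 = 11.519997/2 = 5.759998.
(Check via u − w = 2F/√(2b): u − w = -2.331685, 2F/√(2b) = -2.331685.)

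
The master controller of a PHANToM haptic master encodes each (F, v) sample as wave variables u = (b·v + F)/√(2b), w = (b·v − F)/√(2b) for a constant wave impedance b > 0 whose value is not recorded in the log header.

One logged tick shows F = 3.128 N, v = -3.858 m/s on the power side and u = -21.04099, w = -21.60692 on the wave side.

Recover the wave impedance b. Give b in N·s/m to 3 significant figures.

u + w = -42.64791;  u + w = √(2b)·v, so √(2b) = -42.64791/(-3.858) = 11.05441.
b = (√(2b))²/2 = 122.19996/2 = 61.09998.
(Check via u − w = 2F/√(2b): u − w = 0.56593, 2F/√(2b) = 0.56593.)

b = 61.1 N·s/m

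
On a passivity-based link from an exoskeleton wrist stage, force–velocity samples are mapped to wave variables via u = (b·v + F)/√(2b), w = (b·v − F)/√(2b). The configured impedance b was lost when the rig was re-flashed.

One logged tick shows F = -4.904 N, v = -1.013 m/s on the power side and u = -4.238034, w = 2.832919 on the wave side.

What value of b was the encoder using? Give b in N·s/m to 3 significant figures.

u + w = -1.405115;  u + w = √(2b)·v, so √(2b) = -1.405115/(-1.013) = 1.387083.
b = (√(2b))²/2 = 1.923999/2 = 0.962000.
(Check via u − w = 2F/√(2b): u − w = -7.070953, 2F/√(2b) = -7.070954.)

b = 0.962 N·s/m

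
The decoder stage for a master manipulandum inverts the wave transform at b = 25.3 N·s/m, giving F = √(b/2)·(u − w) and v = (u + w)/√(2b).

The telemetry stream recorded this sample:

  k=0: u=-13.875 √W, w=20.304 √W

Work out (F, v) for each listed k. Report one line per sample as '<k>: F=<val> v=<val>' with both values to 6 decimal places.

k=0: u−w=-34.179000, u+w=6.429000; √(b/2)=3.556684, √(2b)=7.113368; F=3.556684×(-34.179)=-121.563897, v=6.429000/7.113368=0.903791

0: F=-121.563897 v=0.903791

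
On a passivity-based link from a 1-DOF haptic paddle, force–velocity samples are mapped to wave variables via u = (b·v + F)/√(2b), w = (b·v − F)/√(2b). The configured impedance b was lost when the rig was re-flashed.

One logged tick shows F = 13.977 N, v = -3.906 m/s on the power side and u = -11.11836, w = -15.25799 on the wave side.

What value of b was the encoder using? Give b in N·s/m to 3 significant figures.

b = 22.8 N·s/m

u + w = -26.3763;  u + w = √(2b)·v, so √(2b) = -26.3763/(-3.906) = 6.7528.
b = (√(2b))²/2 = 45.6000/2 = 22.8000.
(Check via u − w = 2F/√(2b): u − w = 4.1396, 2F/√(2b) = 4.1396.)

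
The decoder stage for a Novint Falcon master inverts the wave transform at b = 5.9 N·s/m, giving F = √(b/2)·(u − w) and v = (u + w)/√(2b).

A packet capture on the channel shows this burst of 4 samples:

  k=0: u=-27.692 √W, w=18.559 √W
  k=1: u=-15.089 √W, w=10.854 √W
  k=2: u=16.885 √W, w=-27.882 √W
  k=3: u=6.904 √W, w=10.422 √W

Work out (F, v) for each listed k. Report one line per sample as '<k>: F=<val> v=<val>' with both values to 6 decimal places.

k=0: u−w=-46.251000, u+w=-9.133000; √(b/2)=1.717556, √(2b)=3.435113; F=1.717556×(-46.251)=-79.438701, v=-9.133000/3.435113=-2.658719
k=1: u−w=-25.943000, u+w=-4.235000; √(b/2)=1.717556, √(2b)=3.435113; F=1.717556×(-25.943)=-44.558566, v=-4.235000/3.435113=-1.232856
k=2: u−w=44.767000, u+w=-10.997000; √(b/2)=1.717556, √(2b)=3.435113; F=1.717556×44.767=76.889848, v=-10.997000/3.435113=-3.201350
k=3: u−w=-3.518000, u+w=17.326000; √(b/2)=1.717556, √(2b)=3.435113; F=1.717556×(-3.518)=-6.042363, v=17.326000/3.435113=5.043794

0: F=-79.438701 v=-2.658719
1: F=-44.558566 v=-1.232856
2: F=76.889848 v=-3.201350
3: F=-6.042363 v=5.043794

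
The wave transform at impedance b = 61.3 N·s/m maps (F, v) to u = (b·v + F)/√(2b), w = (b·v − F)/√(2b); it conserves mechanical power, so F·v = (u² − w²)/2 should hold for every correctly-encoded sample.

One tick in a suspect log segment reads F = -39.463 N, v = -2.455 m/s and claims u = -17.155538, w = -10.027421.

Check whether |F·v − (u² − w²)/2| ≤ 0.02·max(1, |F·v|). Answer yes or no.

F·v = (-39.463)×(-2.455) = 96.881665 W.
(u² − w²)/2 = (294.312484 − 100.549172)/2 = 96.881656 W.
|Δ| = 0.000009;  2% of max(1, |F·v|) = 1.937633.

yes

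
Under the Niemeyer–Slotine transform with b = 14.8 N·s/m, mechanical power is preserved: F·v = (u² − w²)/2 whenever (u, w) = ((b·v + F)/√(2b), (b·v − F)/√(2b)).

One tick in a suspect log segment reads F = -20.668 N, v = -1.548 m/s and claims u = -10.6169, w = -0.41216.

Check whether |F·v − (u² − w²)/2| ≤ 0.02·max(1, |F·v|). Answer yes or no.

F·v = (-20.668)×(-1.548) = 31.9941 W.
(u² − w²)/2 = (112.7186 − 0.1699)/2 = 56.2743 W.
|Δ| = 24.2803;  2% of max(1, |F·v|) = 0.6399.

no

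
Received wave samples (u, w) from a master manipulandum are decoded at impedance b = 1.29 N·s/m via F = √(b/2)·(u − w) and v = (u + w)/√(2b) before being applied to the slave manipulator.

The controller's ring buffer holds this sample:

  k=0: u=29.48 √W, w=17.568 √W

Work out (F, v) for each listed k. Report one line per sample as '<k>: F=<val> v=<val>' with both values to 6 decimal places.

0: F=9.566753 v=29.290805

k=0: u−w=11.912000, u+w=47.048000; √(b/2)=0.803119, √(2b)=1.606238; F=0.803119×11.912=9.566753, v=47.048000/1.606238=29.290805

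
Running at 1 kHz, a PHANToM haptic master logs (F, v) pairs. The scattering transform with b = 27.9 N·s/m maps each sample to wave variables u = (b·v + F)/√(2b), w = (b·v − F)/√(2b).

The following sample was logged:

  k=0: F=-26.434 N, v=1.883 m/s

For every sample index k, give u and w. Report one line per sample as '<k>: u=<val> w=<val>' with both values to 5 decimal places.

k=0: b·v=27.9×1.883=52.53570; √(2b)=7.46994; u=(52.53570+(-26.434))/7.46994=3.49423, w=(52.53570−(-26.434))/7.46994=10.57166

0: u=3.49423 w=10.57166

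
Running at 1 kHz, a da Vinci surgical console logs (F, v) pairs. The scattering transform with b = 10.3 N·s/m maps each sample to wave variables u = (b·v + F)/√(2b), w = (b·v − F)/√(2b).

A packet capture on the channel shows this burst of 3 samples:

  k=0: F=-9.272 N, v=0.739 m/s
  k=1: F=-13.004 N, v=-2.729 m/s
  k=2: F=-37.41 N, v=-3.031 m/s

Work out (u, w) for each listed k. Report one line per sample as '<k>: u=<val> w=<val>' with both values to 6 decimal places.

k=0: b·v=10.3×0.739=7.611700; √(2b)=4.538722; u=(7.611700+(-9.272))/4.538722=-0.365808, w=(7.611700−(-9.272))/4.538722=3.719924
k=1: b·v=10.3×(-2.729)=-28.108700; √(2b)=4.538722; u=(-28.108700+(-13.004))/4.538722=-9.058210, w=(-28.108700−(-13.004))/4.538722=-3.327963
k=2: b·v=10.3×(-3.031)=-31.219300; √(2b)=4.538722; u=(-31.219300+(-37.41))/4.538722=-15.120841, w=(-31.219300−(-37.41))/4.538722=1.363974

0: u=-0.365808 w=3.719924
1: u=-9.058210 w=-3.327963
2: u=-15.120841 w=1.363974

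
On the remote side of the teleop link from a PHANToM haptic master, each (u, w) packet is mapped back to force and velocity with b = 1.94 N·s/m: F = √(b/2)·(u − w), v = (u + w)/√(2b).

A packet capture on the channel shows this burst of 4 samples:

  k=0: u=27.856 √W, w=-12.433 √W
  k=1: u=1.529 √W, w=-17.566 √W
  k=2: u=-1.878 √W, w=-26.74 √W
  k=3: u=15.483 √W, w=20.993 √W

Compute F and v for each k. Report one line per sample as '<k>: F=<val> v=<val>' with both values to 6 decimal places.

k=0: u−w=40.289000, u+w=15.423000; √(b/2)=0.984886, √(2b)=1.969772; F=0.984886×40.289=39.680063, v=15.423000/1.969772=7.829842
k=1: u−w=19.095000, u+w=-16.037000; √(b/2)=0.984886, √(2b)=1.969772; F=0.984886×19.095=18.806394, v=-16.037000/1.969772=-8.141553
k=2: u−w=24.862000, u+w=-28.618000; √(b/2)=0.984886, √(2b)=1.969772; F=0.984886×24.862=24.486230, v=-28.618000/1.969772=-14.528588
k=3: u−w=-5.510000, u+w=36.476000; √(b/2)=0.984886, √(2b)=1.969772; F=0.984886×(-5.51)=-5.426721, v=36.476000/1.969772=18.517883

0: F=39.680063 v=7.829842
1: F=18.806394 v=-8.141553
2: F=24.486230 v=-14.528588
3: F=-5.426721 v=18.517883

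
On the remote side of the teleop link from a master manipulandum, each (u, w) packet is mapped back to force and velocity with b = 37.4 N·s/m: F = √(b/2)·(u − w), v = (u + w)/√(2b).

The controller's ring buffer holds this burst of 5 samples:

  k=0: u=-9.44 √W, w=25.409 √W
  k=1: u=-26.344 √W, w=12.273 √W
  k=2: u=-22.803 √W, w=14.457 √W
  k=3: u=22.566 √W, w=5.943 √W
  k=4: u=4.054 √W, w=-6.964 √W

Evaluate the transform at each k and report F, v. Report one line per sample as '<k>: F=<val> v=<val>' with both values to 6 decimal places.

k=0: u−w=-34.849000, u+w=15.969000; √(b/2)=4.324350, √(2b)=8.648699; F=4.324350×(-34.849)=-150.699261, v=15.969000/8.648699=1.846405
k=1: u−w=-38.617000, u+w=-14.071000; √(b/2)=4.324350, √(2b)=8.648699; F=4.324350×(-38.617)=-166.993411, v=-14.071000/8.648699=-1.626950
k=2: u−w=-37.260000, u+w=-8.346000; √(b/2)=4.324350, √(2b)=8.648699; F=4.324350×(-37.26)=-161.125268, v=-8.346000/8.648699=-0.965001
k=3: u−w=16.623000, u+w=28.509000; √(b/2)=4.324350, √(2b)=8.648699; F=4.324350×16.623=71.883664, v=28.509000/8.648699=3.296334
k=4: u−w=11.018000, u+w=-2.910000; √(b/2)=4.324350, √(2b)=8.648699; F=4.324350×11.018=47.645685, v=-2.910000/8.648699=-0.336467

0: F=-150.699261 v=1.846405
1: F=-166.993411 v=-1.626950
2: F=-161.125268 v=-0.965001
3: F=71.883664 v=3.296334
4: F=47.645685 v=-0.336467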